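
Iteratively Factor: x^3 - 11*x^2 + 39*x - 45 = (x - 5)*(x^2 - 6*x + 9) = (x - 5)*(x - 3)*(x - 3)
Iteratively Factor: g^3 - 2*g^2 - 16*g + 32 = (g - 2)*(g^2 - 16) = (g - 4)*(g - 2)*(g + 4)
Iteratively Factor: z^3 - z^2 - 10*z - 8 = (z + 1)*(z^2 - 2*z - 8) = (z - 4)*(z + 1)*(z + 2)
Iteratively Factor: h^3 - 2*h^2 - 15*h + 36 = (h + 4)*(h^2 - 6*h + 9) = (h - 3)*(h + 4)*(h - 3)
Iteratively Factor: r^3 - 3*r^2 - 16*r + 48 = (r + 4)*(r^2 - 7*r + 12) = (r - 3)*(r + 4)*(r - 4)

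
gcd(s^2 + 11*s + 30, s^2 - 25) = s + 5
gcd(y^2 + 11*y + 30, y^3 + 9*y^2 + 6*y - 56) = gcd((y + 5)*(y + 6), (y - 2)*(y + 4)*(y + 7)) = 1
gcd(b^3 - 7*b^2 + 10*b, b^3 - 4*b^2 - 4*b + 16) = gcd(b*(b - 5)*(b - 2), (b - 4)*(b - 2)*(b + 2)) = b - 2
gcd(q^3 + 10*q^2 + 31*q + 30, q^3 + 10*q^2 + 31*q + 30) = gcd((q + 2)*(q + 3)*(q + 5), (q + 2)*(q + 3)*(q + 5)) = q^3 + 10*q^2 + 31*q + 30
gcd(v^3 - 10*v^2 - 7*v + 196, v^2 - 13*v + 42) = v - 7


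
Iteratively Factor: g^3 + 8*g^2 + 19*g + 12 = (g + 4)*(g^2 + 4*g + 3) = (g + 1)*(g + 4)*(g + 3)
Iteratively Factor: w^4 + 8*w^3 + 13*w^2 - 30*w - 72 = (w + 3)*(w^3 + 5*w^2 - 2*w - 24) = (w + 3)*(w + 4)*(w^2 + w - 6) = (w + 3)^2*(w + 4)*(w - 2)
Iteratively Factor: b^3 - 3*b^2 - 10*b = (b + 2)*(b^2 - 5*b) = b*(b + 2)*(b - 5)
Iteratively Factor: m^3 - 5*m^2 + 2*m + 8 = (m + 1)*(m^2 - 6*m + 8) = (m - 4)*(m + 1)*(m - 2)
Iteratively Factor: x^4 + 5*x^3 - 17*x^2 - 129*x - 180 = (x + 3)*(x^3 + 2*x^2 - 23*x - 60) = (x + 3)*(x + 4)*(x^2 - 2*x - 15) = (x + 3)^2*(x + 4)*(x - 5)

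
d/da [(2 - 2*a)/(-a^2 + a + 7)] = 2*(a^2 - a - (a - 1)*(2*a - 1) - 7)/(-a^2 + a + 7)^2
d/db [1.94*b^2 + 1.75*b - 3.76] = 3.88*b + 1.75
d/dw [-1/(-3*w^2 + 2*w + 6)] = 2*(1 - 3*w)/(-3*w^2 + 2*w + 6)^2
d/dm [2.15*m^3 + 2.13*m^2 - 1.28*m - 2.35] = 6.45*m^2 + 4.26*m - 1.28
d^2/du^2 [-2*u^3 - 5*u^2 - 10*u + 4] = -12*u - 10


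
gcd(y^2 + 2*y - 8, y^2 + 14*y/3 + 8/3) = y + 4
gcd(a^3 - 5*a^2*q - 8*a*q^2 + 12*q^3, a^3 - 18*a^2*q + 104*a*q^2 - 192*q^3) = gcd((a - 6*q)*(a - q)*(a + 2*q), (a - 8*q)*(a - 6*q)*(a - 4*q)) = -a + 6*q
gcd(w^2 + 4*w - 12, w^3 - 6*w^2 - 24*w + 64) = w - 2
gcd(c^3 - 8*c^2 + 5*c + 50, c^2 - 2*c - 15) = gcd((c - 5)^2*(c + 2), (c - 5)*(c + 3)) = c - 5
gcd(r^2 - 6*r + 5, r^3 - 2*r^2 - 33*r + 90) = r - 5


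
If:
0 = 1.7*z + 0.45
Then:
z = -0.26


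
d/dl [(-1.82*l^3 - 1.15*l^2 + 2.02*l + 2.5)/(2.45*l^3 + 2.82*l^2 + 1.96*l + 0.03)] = (-2.3149*l^4 - 17.0324*l^3 - 26.4892*l^2 - 14.169*l - 4.8394)/(6.0025*l^6 + 13.818*l^5 + 17.5564*l^4 + 11.2014*l^3 + 4.0108*l^2 + 0.1176*l + 0.0009)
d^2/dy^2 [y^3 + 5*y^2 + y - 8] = 6*y + 10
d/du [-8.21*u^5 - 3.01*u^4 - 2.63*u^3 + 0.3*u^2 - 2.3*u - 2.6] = -41.05*u^4 - 12.04*u^3 - 7.89*u^2 + 0.6*u - 2.3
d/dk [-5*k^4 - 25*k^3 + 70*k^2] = 5*k*(-4*k^2 - 15*k + 28)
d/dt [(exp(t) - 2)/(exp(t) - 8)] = -6*exp(t)/(exp(t) - 8)^2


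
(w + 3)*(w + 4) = w^2 + 7*w + 12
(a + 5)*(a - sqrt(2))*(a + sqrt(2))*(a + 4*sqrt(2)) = a^4 + 5*a^3 + 4*sqrt(2)*a^3 - 2*a^2 + 20*sqrt(2)*a^2 - 8*sqrt(2)*a - 10*a - 40*sqrt(2)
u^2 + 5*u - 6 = (u - 1)*(u + 6)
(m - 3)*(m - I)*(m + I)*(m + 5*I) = m^4 - 3*m^3 + 5*I*m^3 + m^2 - 15*I*m^2 - 3*m + 5*I*m - 15*I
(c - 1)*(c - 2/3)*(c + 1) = c^3 - 2*c^2/3 - c + 2/3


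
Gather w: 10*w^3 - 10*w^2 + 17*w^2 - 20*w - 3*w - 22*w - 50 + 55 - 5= 10*w^3 + 7*w^2 - 45*w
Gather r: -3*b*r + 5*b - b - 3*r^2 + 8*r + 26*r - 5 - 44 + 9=4*b - 3*r^2 + r*(34 - 3*b) - 40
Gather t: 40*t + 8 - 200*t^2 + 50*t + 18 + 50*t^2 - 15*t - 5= -150*t^2 + 75*t + 21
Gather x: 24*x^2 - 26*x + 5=24*x^2 - 26*x + 5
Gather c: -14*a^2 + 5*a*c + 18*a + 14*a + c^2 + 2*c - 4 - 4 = -14*a^2 + 32*a + c^2 + c*(5*a + 2) - 8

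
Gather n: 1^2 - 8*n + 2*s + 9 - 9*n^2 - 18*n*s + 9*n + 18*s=-9*n^2 + n*(1 - 18*s) + 20*s + 10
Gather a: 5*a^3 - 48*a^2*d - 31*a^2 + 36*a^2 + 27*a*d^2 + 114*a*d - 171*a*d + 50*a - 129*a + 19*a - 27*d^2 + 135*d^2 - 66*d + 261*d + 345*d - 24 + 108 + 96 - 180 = 5*a^3 + a^2*(5 - 48*d) + a*(27*d^2 - 57*d - 60) + 108*d^2 + 540*d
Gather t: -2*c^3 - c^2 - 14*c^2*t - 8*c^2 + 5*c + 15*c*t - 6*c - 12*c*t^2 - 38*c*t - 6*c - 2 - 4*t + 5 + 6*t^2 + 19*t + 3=-2*c^3 - 9*c^2 - 7*c + t^2*(6 - 12*c) + t*(-14*c^2 - 23*c + 15) + 6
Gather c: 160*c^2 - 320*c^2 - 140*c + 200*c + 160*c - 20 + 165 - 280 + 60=-160*c^2 + 220*c - 75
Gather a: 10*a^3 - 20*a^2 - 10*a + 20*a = 10*a^3 - 20*a^2 + 10*a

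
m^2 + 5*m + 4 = (m + 1)*(m + 4)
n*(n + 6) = n^2 + 6*n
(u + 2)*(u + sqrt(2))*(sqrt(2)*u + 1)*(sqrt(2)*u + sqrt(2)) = 2*u^4 + 3*sqrt(2)*u^3 + 6*u^3 + 6*u^2 + 9*sqrt(2)*u^2 + 6*u + 6*sqrt(2)*u + 4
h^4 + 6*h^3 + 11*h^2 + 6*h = h*(h + 1)*(h + 2)*(h + 3)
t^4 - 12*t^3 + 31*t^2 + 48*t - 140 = (t - 7)*(t - 5)*(t - 2)*(t + 2)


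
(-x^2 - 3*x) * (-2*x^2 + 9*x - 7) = 2*x^4 - 3*x^3 - 20*x^2 + 21*x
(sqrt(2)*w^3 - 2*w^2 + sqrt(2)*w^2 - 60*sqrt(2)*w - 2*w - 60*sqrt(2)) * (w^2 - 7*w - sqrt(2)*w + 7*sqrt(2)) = sqrt(2)*w^5 - 6*sqrt(2)*w^4 - 4*w^4 - 65*sqrt(2)*w^3 + 24*w^3 + 148*w^2 + 348*sqrt(2)*w^2 - 720*w + 406*sqrt(2)*w - 840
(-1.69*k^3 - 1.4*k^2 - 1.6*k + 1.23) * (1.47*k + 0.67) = -2.4843*k^4 - 3.1903*k^3 - 3.29*k^2 + 0.7361*k + 0.8241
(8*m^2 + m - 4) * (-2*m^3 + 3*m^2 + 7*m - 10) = -16*m^5 + 22*m^4 + 67*m^3 - 85*m^2 - 38*m + 40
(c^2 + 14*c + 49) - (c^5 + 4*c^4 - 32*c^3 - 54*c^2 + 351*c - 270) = -c^5 - 4*c^4 + 32*c^3 + 55*c^2 - 337*c + 319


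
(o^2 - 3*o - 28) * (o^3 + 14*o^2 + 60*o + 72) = o^5 + 11*o^4 - 10*o^3 - 500*o^2 - 1896*o - 2016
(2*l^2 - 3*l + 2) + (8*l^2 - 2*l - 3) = 10*l^2 - 5*l - 1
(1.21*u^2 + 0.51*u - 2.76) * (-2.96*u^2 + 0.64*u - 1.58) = -3.5816*u^4 - 0.7352*u^3 + 6.5842*u^2 - 2.5722*u + 4.3608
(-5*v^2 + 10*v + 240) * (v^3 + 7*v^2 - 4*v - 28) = -5*v^5 - 25*v^4 + 330*v^3 + 1780*v^2 - 1240*v - 6720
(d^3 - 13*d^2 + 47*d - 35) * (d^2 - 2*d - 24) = d^5 - 15*d^4 + 49*d^3 + 183*d^2 - 1058*d + 840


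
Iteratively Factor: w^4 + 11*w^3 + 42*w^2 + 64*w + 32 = (w + 1)*(w^3 + 10*w^2 + 32*w + 32) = (w + 1)*(w + 2)*(w^2 + 8*w + 16) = (w + 1)*(w + 2)*(w + 4)*(w + 4)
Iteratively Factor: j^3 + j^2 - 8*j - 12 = (j + 2)*(j^2 - j - 6) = (j - 3)*(j + 2)*(j + 2)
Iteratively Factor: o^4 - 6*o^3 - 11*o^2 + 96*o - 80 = (o - 4)*(o^3 - 2*o^2 - 19*o + 20) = (o - 4)*(o + 4)*(o^2 - 6*o + 5) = (o - 4)*(o - 1)*(o + 4)*(o - 5)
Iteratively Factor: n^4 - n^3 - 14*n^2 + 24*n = (n - 2)*(n^3 + n^2 - 12*n) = (n - 2)*(n + 4)*(n^2 - 3*n) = (n - 3)*(n - 2)*(n + 4)*(n)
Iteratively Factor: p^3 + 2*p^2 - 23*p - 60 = (p + 4)*(p^2 - 2*p - 15) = (p + 3)*(p + 4)*(p - 5)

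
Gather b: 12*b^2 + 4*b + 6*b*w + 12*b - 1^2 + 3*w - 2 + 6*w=12*b^2 + b*(6*w + 16) + 9*w - 3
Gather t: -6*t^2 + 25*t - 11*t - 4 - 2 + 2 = -6*t^2 + 14*t - 4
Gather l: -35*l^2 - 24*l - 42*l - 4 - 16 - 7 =-35*l^2 - 66*l - 27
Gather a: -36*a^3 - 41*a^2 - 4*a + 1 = -36*a^3 - 41*a^2 - 4*a + 1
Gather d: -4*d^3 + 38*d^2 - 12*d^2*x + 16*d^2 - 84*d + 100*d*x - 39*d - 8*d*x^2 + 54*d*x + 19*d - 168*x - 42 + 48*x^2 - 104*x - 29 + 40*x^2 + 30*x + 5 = -4*d^3 + d^2*(54 - 12*x) + d*(-8*x^2 + 154*x - 104) + 88*x^2 - 242*x - 66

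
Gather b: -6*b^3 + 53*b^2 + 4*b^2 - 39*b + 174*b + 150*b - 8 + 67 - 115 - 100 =-6*b^3 + 57*b^2 + 285*b - 156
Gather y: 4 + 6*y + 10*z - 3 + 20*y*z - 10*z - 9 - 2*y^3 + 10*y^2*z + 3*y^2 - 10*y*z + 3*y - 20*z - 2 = -2*y^3 + y^2*(10*z + 3) + y*(10*z + 9) - 20*z - 10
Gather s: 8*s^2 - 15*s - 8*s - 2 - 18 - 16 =8*s^2 - 23*s - 36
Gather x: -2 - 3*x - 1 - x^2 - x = -x^2 - 4*x - 3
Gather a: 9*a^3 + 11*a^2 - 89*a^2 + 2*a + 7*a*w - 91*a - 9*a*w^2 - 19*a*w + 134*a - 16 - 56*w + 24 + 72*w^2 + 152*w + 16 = 9*a^3 - 78*a^2 + a*(-9*w^2 - 12*w + 45) + 72*w^2 + 96*w + 24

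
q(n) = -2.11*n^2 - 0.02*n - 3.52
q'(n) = -4.22*n - 0.02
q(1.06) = -5.91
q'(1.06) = -4.49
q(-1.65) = -9.23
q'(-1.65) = 6.94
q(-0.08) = -3.53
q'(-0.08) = 0.32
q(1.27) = -6.95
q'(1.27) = -5.38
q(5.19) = -60.46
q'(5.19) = -21.92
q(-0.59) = -4.24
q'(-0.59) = 2.47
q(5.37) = -64.47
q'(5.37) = -22.68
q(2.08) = -12.69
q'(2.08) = -8.80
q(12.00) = -307.60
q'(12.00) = -50.66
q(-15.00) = -477.97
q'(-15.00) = 63.28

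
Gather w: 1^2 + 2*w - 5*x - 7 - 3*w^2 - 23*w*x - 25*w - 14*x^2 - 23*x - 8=-3*w^2 + w*(-23*x - 23) - 14*x^2 - 28*x - 14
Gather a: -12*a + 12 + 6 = 18 - 12*a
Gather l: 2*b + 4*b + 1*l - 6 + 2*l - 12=6*b + 3*l - 18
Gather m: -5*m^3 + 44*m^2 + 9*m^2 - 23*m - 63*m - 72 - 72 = -5*m^3 + 53*m^2 - 86*m - 144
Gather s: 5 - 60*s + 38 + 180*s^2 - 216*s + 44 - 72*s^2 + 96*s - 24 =108*s^2 - 180*s + 63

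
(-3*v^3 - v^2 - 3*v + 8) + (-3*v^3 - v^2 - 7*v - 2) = -6*v^3 - 2*v^2 - 10*v + 6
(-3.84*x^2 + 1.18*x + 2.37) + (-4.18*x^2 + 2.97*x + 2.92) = -8.02*x^2 + 4.15*x + 5.29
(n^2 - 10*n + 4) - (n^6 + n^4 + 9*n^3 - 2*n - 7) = -n^6 - n^4 - 9*n^3 + n^2 - 8*n + 11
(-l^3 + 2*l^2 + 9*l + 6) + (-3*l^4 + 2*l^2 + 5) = -3*l^4 - l^3 + 4*l^2 + 9*l + 11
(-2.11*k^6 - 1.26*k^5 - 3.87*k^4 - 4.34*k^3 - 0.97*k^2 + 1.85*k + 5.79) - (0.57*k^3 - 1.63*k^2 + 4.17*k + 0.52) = -2.11*k^6 - 1.26*k^5 - 3.87*k^4 - 4.91*k^3 + 0.66*k^2 - 2.32*k + 5.27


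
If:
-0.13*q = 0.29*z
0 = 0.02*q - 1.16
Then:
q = 58.00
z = -26.00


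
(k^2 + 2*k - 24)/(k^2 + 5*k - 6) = (k - 4)/(k - 1)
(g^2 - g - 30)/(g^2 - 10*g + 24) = (g + 5)/(g - 4)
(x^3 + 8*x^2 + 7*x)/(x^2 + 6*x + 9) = x*(x^2 + 8*x + 7)/(x^2 + 6*x + 9)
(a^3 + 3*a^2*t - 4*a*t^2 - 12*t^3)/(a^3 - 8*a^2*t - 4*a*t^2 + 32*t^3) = (-a - 3*t)/(-a + 8*t)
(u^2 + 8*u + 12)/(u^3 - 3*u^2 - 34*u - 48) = (u + 6)/(u^2 - 5*u - 24)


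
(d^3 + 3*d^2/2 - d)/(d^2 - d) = (d^2 + 3*d/2 - 1)/(d - 1)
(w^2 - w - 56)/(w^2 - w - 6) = (-w^2 + w + 56)/(-w^2 + w + 6)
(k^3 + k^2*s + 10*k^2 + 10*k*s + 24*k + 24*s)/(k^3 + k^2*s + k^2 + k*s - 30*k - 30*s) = (k + 4)/(k - 5)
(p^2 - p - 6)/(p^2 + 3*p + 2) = (p - 3)/(p + 1)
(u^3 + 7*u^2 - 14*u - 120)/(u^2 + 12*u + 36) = (u^2 + u - 20)/(u + 6)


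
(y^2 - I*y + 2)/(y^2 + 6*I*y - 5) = (y - 2*I)/(y + 5*I)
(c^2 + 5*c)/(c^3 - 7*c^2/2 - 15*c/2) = 2*(c + 5)/(2*c^2 - 7*c - 15)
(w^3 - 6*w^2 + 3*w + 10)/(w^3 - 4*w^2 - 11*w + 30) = (w + 1)/(w + 3)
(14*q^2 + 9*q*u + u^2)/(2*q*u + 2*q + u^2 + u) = (7*q + u)/(u + 1)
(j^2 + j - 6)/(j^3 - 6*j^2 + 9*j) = (j^2 + j - 6)/(j*(j^2 - 6*j + 9))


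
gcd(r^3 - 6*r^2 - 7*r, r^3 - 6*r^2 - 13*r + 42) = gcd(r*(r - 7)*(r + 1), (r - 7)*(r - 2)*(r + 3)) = r - 7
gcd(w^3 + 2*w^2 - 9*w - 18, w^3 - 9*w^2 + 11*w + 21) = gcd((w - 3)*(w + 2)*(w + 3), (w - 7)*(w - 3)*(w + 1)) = w - 3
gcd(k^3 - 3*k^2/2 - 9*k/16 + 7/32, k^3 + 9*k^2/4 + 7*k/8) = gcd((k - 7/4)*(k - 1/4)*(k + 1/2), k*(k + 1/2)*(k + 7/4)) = k + 1/2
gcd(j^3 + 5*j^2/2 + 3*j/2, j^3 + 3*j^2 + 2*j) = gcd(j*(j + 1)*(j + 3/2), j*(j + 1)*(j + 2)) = j^2 + j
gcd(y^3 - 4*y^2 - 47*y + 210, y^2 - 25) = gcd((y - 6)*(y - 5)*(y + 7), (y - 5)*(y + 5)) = y - 5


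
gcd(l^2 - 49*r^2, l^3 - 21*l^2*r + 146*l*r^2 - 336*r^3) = -l + 7*r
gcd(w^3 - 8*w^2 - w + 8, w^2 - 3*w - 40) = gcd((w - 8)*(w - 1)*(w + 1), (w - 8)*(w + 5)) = w - 8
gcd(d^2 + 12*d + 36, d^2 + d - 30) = d + 6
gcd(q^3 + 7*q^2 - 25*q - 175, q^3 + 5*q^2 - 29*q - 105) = q^2 + 2*q - 35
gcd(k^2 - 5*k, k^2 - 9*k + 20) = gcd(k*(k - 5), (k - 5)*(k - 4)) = k - 5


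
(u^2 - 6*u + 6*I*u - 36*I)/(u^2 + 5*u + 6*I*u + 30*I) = (u - 6)/(u + 5)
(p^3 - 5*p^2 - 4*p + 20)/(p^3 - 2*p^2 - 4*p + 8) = (p - 5)/(p - 2)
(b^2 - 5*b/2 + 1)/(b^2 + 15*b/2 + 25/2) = (2*b^2 - 5*b + 2)/(2*b^2 + 15*b + 25)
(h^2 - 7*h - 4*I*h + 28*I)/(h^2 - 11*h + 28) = (h - 4*I)/(h - 4)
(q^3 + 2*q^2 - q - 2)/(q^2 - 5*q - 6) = (q^2 + q - 2)/(q - 6)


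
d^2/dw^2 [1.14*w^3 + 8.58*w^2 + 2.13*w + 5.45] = 6.84*w + 17.16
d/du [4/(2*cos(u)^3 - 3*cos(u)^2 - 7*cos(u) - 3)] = 16*(6*cos(u)^2 - 6*cos(u) - 7)*sin(u)/(11*cos(u) + 3*cos(2*u) - cos(3*u) + 9)^2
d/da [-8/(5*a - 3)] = 40/(5*a - 3)^2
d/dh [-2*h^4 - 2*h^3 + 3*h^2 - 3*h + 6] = -8*h^3 - 6*h^2 + 6*h - 3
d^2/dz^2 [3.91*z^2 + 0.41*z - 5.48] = 7.82000000000000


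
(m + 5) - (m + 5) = 0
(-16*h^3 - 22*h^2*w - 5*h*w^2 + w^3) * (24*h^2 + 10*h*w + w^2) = -384*h^5 - 688*h^4*w - 356*h^3*w^2 - 48*h^2*w^3 + 5*h*w^4 + w^5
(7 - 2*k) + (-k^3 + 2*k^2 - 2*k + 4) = -k^3 + 2*k^2 - 4*k + 11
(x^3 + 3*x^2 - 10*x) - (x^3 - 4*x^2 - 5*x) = 7*x^2 - 5*x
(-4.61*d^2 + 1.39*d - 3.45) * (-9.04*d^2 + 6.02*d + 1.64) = 41.6744*d^4 - 40.3178*d^3 + 31.9954*d^2 - 18.4894*d - 5.658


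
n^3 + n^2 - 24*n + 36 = (n - 3)*(n - 2)*(n + 6)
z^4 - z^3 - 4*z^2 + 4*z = z*(z - 2)*(z - 1)*(z + 2)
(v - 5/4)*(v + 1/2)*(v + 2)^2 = v^4 + 13*v^3/4 + 3*v^2/8 - 11*v/2 - 5/2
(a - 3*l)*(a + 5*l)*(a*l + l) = a^3*l + 2*a^2*l^2 + a^2*l - 15*a*l^3 + 2*a*l^2 - 15*l^3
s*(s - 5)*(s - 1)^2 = s^4 - 7*s^3 + 11*s^2 - 5*s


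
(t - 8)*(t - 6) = t^2 - 14*t + 48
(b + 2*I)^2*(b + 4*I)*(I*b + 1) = I*b^4 - 7*b^3 - 12*I*b^2 - 4*b - 16*I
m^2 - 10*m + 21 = (m - 7)*(m - 3)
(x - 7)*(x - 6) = x^2 - 13*x + 42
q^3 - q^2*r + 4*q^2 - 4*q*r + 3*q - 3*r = (q + 1)*(q + 3)*(q - r)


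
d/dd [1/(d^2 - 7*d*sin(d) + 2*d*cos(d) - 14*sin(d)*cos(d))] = (2*d*sin(d) + 7*d*cos(d) - 2*d + 7*sin(d) - 2*cos(d) + 14*cos(2*d))/((d - 7*sin(d))^2*(d + 2*cos(d))^2)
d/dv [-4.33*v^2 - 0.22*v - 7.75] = -8.66*v - 0.22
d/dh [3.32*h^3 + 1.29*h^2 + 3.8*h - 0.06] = 9.96*h^2 + 2.58*h + 3.8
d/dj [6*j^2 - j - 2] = 12*j - 1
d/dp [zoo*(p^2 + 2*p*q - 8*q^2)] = zoo*(p + q)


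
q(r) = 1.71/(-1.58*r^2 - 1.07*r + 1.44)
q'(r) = 1.71*(3.16*r + 1.07)/(-1.58*r^2 - 1.07*r + 1.44)^2 = (5.4036*r + 1.8297)/(1.58*r^2 + 1.07*r - 1.44)^2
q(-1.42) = -7.55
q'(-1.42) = -113.89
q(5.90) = -0.03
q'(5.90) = 0.01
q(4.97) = -0.04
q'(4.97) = 0.02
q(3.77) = -0.07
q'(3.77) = 0.04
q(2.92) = -0.11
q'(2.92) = 0.08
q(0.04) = 1.23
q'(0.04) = 1.05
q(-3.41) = -0.13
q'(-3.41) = -0.09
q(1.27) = -0.69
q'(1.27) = 1.43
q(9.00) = -0.01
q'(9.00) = 0.00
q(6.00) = -0.03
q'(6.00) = 0.01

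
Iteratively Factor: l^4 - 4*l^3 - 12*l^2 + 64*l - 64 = (l + 4)*(l^3 - 8*l^2 + 20*l - 16) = (l - 2)*(l + 4)*(l^2 - 6*l + 8) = (l - 4)*(l - 2)*(l + 4)*(l - 2)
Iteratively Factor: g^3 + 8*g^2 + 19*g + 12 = (g + 4)*(g^2 + 4*g + 3) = (g + 1)*(g + 4)*(g + 3)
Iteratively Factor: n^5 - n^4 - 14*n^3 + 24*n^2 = (n - 2)*(n^4 + n^3 - 12*n^2) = (n - 3)*(n - 2)*(n^3 + 4*n^2) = (n - 3)*(n - 2)*(n + 4)*(n^2) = n*(n - 3)*(n - 2)*(n + 4)*(n)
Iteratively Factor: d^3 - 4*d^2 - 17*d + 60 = (d - 3)*(d^2 - d - 20) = (d - 3)*(d + 4)*(d - 5)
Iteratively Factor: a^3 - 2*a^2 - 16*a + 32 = (a + 4)*(a^2 - 6*a + 8) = (a - 4)*(a + 4)*(a - 2)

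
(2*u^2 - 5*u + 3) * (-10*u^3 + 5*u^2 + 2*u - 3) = -20*u^5 + 60*u^4 - 51*u^3 - u^2 + 21*u - 9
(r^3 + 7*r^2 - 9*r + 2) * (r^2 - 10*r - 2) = r^5 - 3*r^4 - 81*r^3 + 78*r^2 - 2*r - 4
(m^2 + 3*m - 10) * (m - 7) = m^3 - 4*m^2 - 31*m + 70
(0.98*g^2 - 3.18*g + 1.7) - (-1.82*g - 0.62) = 0.98*g^2 - 1.36*g + 2.32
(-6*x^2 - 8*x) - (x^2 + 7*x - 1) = -7*x^2 - 15*x + 1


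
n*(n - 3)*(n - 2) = n^3 - 5*n^2 + 6*n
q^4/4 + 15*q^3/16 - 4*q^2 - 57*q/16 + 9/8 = (q/4 + 1/4)*(q - 3)*(q - 1/4)*(q + 6)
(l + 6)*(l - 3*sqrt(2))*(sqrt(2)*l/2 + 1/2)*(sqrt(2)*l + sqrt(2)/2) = l^4 - 5*sqrt(2)*l^3/2 + 13*l^3/2 - 65*sqrt(2)*l^2/4 - 39*l/2 - 15*sqrt(2)*l/2 - 9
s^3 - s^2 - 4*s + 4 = (s - 2)*(s - 1)*(s + 2)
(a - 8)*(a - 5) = a^2 - 13*a + 40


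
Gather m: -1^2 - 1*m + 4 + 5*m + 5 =4*m + 8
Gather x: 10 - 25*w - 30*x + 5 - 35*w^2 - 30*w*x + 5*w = -35*w^2 - 20*w + x*(-30*w - 30) + 15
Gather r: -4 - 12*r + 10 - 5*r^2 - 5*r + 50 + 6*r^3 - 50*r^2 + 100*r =6*r^3 - 55*r^2 + 83*r + 56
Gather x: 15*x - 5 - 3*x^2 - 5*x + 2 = -3*x^2 + 10*x - 3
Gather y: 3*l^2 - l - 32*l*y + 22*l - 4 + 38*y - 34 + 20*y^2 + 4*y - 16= 3*l^2 + 21*l + 20*y^2 + y*(42 - 32*l) - 54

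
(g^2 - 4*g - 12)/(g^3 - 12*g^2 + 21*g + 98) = (g - 6)/(g^2 - 14*g + 49)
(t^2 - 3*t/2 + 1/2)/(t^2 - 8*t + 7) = (t - 1/2)/(t - 7)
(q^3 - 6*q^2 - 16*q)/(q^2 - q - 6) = q*(q - 8)/(q - 3)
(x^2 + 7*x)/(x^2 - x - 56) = x/(x - 8)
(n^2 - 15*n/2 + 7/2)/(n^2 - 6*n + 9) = (2*n^2 - 15*n + 7)/(2*(n^2 - 6*n + 9))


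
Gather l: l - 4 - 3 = l - 7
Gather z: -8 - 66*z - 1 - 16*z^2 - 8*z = -16*z^2 - 74*z - 9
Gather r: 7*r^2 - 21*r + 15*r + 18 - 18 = 7*r^2 - 6*r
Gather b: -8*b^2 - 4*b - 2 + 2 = -8*b^2 - 4*b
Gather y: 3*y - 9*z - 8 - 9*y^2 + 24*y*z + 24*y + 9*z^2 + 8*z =-9*y^2 + y*(24*z + 27) + 9*z^2 - z - 8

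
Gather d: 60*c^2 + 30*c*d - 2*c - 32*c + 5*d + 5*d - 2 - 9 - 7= 60*c^2 - 34*c + d*(30*c + 10) - 18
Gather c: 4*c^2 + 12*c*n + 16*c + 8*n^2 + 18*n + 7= 4*c^2 + c*(12*n + 16) + 8*n^2 + 18*n + 7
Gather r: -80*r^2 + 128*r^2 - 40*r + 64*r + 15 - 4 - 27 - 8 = 48*r^2 + 24*r - 24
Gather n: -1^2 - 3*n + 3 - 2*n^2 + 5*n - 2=-2*n^2 + 2*n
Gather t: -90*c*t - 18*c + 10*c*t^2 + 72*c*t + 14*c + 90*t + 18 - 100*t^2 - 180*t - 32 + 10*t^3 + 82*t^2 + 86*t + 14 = -4*c + 10*t^3 + t^2*(10*c - 18) + t*(-18*c - 4)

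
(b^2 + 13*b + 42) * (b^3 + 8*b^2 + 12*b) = b^5 + 21*b^4 + 158*b^3 + 492*b^2 + 504*b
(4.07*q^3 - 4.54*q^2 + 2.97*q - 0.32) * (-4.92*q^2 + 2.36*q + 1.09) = -20.0244*q^5 + 31.942*q^4 - 20.8905*q^3 + 3.635*q^2 + 2.4821*q - 0.3488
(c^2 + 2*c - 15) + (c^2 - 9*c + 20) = 2*c^2 - 7*c + 5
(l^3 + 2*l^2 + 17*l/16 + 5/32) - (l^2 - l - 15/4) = l^3 + l^2 + 33*l/16 + 125/32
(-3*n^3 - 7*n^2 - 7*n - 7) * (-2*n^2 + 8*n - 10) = 6*n^5 - 10*n^4 - 12*n^3 + 28*n^2 + 14*n + 70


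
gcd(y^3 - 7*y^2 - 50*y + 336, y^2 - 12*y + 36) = y - 6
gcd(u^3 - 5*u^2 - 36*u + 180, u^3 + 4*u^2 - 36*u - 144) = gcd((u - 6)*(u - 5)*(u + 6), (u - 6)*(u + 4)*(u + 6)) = u^2 - 36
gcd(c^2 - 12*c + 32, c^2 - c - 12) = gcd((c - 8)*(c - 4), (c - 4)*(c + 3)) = c - 4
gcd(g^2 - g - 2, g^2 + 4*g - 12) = g - 2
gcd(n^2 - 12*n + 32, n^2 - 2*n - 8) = n - 4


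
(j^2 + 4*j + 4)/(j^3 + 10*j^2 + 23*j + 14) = (j + 2)/(j^2 + 8*j + 7)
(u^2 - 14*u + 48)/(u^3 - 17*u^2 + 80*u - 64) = (u - 6)/(u^2 - 9*u + 8)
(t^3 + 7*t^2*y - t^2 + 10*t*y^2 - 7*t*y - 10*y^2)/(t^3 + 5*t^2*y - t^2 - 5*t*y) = (t + 2*y)/t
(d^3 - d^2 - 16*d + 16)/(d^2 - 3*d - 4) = (d^2 + 3*d - 4)/(d + 1)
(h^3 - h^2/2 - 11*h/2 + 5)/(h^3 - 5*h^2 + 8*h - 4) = (h + 5/2)/(h - 2)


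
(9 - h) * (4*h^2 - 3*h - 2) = -4*h^3 + 39*h^2 - 25*h - 18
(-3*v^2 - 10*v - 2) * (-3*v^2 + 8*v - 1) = 9*v^4 + 6*v^3 - 71*v^2 - 6*v + 2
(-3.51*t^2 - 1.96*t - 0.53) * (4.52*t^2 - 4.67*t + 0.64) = -15.8652*t^4 + 7.5325*t^3 + 4.5112*t^2 + 1.2207*t - 0.3392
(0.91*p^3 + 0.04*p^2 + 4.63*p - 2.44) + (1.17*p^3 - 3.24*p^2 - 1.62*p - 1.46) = 2.08*p^3 - 3.2*p^2 + 3.01*p - 3.9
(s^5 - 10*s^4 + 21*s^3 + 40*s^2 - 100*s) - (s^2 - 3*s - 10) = s^5 - 10*s^4 + 21*s^3 + 39*s^2 - 97*s + 10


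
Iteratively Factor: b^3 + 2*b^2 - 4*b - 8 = (b - 2)*(b^2 + 4*b + 4) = (b - 2)*(b + 2)*(b + 2)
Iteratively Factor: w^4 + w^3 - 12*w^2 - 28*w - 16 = (w + 1)*(w^3 - 12*w - 16) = (w + 1)*(w + 2)*(w^2 - 2*w - 8) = (w - 4)*(w + 1)*(w + 2)*(w + 2)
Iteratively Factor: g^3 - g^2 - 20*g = (g - 5)*(g^2 + 4*g) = g*(g - 5)*(g + 4)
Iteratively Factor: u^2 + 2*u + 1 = (u + 1)*(u + 1)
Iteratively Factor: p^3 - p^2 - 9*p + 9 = (p + 3)*(p^2 - 4*p + 3) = (p - 1)*(p + 3)*(p - 3)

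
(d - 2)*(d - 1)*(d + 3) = d^3 - 7*d + 6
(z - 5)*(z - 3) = z^2 - 8*z + 15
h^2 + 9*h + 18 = (h + 3)*(h + 6)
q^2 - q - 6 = (q - 3)*(q + 2)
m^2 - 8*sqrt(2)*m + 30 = (m - 5*sqrt(2))*(m - 3*sqrt(2))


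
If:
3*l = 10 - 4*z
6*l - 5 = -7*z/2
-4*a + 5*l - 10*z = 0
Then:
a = -175/18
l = -10/9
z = 10/3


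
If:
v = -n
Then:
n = -v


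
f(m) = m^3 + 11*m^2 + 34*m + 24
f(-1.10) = -1.42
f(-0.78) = 3.70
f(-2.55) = -7.75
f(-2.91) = -6.43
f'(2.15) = 95.17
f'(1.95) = 88.31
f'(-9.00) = 79.00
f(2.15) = 157.89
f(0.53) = 45.26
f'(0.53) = 46.50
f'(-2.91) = -4.62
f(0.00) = 24.00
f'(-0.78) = 18.67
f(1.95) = 139.54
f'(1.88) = 85.96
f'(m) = 3*m^2 + 22*m + 34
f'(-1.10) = 13.43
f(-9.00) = -120.00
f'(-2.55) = -2.59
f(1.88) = 133.44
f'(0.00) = 34.00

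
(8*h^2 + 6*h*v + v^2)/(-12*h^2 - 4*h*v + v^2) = (4*h + v)/(-6*h + v)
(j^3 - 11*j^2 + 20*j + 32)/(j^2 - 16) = (j^2 - 7*j - 8)/(j + 4)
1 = 1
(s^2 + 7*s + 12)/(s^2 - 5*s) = (s^2 + 7*s + 12)/(s*(s - 5))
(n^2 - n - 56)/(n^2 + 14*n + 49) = (n - 8)/(n + 7)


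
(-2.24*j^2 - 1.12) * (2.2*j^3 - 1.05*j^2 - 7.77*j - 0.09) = -4.928*j^5 + 2.352*j^4 + 14.9408*j^3 + 1.3776*j^2 + 8.7024*j + 0.1008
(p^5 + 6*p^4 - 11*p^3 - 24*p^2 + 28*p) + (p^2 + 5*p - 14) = p^5 + 6*p^4 - 11*p^3 - 23*p^2 + 33*p - 14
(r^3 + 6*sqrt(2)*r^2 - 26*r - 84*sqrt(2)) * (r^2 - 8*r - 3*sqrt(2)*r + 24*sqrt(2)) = r^5 - 8*r^4 + 3*sqrt(2)*r^4 - 62*r^3 - 24*sqrt(2)*r^3 - 6*sqrt(2)*r^2 + 496*r^2 + 48*sqrt(2)*r + 504*r - 4032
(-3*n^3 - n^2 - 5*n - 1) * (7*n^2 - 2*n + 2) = -21*n^5 - n^4 - 39*n^3 + n^2 - 8*n - 2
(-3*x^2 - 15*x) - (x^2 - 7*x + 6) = -4*x^2 - 8*x - 6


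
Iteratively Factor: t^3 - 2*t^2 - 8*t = (t)*(t^2 - 2*t - 8) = t*(t - 4)*(t + 2)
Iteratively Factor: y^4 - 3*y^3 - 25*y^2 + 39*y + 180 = (y - 5)*(y^3 + 2*y^2 - 15*y - 36) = (y - 5)*(y + 3)*(y^2 - y - 12) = (y - 5)*(y + 3)^2*(y - 4)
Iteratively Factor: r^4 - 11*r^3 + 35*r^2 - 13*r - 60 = (r - 3)*(r^3 - 8*r^2 + 11*r + 20) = (r - 4)*(r - 3)*(r^2 - 4*r - 5) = (r - 5)*(r - 4)*(r - 3)*(r + 1)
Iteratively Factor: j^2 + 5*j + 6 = (j + 2)*(j + 3)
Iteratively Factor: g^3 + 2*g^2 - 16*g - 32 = (g - 4)*(g^2 + 6*g + 8) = (g - 4)*(g + 4)*(g + 2)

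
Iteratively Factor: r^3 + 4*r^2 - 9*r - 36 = (r + 4)*(r^2 - 9) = (r + 3)*(r + 4)*(r - 3)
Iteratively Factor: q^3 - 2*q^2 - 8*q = (q)*(q^2 - 2*q - 8) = q*(q + 2)*(q - 4)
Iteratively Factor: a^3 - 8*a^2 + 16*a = (a)*(a^2 - 8*a + 16) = a*(a - 4)*(a - 4)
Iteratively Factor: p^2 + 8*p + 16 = (p + 4)*(p + 4)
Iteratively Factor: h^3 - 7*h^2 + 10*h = (h - 2)*(h^2 - 5*h) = (h - 5)*(h - 2)*(h)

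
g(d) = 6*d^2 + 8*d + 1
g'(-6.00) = -64.00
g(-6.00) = 169.00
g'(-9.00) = -100.00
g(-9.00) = 415.00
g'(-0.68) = -0.16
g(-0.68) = -1.67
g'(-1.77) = -13.24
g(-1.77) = 5.64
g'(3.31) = 47.72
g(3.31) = 93.22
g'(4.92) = 67.04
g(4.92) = 185.60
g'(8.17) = 106.04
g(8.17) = 466.85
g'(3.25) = 47.00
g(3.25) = 90.38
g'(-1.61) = -11.32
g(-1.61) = 3.67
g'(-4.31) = -43.72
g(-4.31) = 77.98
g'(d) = 12*d + 8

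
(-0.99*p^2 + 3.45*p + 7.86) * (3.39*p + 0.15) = -3.3561*p^3 + 11.547*p^2 + 27.1629*p + 1.179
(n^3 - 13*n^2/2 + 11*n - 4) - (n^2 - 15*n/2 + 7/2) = n^3 - 15*n^2/2 + 37*n/2 - 15/2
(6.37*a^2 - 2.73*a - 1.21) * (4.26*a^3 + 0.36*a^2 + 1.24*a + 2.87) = 27.1362*a^5 - 9.3366*a^4 + 1.7614*a^3 + 14.4611*a^2 - 9.3355*a - 3.4727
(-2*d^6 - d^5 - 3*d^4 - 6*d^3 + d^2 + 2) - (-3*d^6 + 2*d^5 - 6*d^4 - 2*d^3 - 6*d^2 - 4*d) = d^6 - 3*d^5 + 3*d^4 - 4*d^3 + 7*d^2 + 4*d + 2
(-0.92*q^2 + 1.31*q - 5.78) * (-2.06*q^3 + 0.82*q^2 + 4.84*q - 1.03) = 1.8952*q^5 - 3.453*q^4 + 8.5282*q^3 + 2.5484*q^2 - 29.3245*q + 5.9534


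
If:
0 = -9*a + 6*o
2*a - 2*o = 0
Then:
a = 0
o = 0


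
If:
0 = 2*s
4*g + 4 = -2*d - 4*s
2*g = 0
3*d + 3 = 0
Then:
No Solution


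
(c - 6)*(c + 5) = c^2 - c - 30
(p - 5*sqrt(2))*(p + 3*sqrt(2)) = p^2 - 2*sqrt(2)*p - 30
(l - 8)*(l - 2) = l^2 - 10*l + 16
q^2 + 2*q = q*(q + 2)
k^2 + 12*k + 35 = (k + 5)*(k + 7)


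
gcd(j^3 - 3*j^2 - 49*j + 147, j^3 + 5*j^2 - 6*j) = 1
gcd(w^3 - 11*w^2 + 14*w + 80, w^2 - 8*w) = w - 8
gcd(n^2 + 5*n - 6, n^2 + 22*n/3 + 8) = n + 6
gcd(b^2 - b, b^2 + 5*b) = b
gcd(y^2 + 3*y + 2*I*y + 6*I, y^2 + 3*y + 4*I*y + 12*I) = y + 3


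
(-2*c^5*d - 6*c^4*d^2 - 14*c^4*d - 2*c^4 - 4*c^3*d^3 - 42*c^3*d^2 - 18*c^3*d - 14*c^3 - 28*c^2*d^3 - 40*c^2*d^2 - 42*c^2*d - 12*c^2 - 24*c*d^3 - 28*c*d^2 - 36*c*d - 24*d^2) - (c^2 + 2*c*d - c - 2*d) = -2*c^5*d - 6*c^4*d^2 - 14*c^4*d - 2*c^4 - 4*c^3*d^3 - 42*c^3*d^2 - 18*c^3*d - 14*c^3 - 28*c^2*d^3 - 40*c^2*d^2 - 42*c^2*d - 13*c^2 - 24*c*d^3 - 28*c*d^2 - 38*c*d + c - 24*d^2 + 2*d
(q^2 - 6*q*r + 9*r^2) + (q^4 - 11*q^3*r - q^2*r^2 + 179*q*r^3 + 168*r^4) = q^4 - 11*q^3*r - q^2*r^2 + q^2 + 179*q*r^3 - 6*q*r + 168*r^4 + 9*r^2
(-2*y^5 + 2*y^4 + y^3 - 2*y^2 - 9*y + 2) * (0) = 0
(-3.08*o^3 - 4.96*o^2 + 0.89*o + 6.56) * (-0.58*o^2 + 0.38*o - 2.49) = 1.7864*o^5 + 1.7064*o^4 + 5.2682*o^3 + 8.8838*o^2 + 0.2767*o - 16.3344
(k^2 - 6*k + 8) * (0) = 0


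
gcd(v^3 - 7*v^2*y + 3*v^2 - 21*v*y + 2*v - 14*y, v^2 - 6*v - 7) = v + 1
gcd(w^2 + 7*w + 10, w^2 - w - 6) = w + 2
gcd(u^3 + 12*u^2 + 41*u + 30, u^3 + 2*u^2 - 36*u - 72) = u + 6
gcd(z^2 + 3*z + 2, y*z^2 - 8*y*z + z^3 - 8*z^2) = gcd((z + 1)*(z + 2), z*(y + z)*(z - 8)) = 1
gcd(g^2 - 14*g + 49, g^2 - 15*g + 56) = g - 7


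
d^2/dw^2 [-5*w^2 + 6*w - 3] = -10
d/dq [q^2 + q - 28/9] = 2*q + 1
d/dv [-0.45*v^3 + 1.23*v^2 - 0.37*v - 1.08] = -1.35*v^2 + 2.46*v - 0.37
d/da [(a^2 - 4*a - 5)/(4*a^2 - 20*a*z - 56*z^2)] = (2*(2 - a)*(-a^2 + 5*a*z + 14*z^2) + (2*a - 5*z)*(-a^2 + 4*a + 5))/(4*(-a^2 + 5*a*z + 14*z^2)^2)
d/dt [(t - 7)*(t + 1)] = 2*t - 6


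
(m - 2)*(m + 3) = m^2 + m - 6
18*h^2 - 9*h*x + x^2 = (-6*h + x)*(-3*h + x)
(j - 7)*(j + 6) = j^2 - j - 42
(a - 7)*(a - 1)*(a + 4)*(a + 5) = a^4 + a^3 - 45*a^2 - 97*a + 140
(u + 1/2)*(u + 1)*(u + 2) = u^3 + 7*u^2/2 + 7*u/2 + 1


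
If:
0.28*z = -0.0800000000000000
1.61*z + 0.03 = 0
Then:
No Solution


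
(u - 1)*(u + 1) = u^2 - 1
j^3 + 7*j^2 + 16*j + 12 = (j + 2)^2*(j + 3)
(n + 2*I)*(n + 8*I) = n^2 + 10*I*n - 16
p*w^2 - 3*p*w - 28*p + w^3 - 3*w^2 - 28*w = (p + w)*(w - 7)*(w + 4)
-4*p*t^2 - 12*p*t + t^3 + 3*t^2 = t*(-4*p + t)*(t + 3)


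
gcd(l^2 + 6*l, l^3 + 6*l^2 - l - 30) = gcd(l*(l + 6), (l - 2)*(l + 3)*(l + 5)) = 1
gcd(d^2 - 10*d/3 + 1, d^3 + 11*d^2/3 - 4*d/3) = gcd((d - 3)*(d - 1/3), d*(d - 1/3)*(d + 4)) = d - 1/3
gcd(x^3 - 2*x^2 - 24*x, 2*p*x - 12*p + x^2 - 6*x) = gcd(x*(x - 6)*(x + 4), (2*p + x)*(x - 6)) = x - 6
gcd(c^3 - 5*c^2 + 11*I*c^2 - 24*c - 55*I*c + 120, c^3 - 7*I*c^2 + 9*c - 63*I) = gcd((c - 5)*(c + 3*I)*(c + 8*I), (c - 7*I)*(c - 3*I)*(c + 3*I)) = c + 3*I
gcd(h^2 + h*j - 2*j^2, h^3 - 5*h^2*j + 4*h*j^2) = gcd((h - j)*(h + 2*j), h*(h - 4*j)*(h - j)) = h - j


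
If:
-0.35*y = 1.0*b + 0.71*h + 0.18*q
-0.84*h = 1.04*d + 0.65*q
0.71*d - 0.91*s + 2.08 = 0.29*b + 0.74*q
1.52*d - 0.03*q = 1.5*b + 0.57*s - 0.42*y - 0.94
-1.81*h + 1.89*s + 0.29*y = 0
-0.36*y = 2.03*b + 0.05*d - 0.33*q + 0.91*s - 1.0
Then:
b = -5.82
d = -2.45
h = 11.03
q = -10.34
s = 10.64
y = -0.45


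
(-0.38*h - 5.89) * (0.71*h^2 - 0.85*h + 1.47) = -0.2698*h^3 - 3.8589*h^2 + 4.4479*h - 8.6583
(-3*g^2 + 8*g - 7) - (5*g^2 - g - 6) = -8*g^2 + 9*g - 1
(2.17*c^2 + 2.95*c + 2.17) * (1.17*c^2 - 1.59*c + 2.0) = 2.5389*c^4 + 0.00119999999999987*c^3 + 2.1884*c^2 + 2.4497*c + 4.34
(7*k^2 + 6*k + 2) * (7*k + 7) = 49*k^3 + 91*k^2 + 56*k + 14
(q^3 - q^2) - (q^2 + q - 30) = q^3 - 2*q^2 - q + 30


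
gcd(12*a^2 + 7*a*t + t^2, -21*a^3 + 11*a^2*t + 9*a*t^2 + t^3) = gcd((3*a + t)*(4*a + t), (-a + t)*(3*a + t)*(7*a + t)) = 3*a + t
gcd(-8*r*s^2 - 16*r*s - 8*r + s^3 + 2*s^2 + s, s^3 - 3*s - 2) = s^2 + 2*s + 1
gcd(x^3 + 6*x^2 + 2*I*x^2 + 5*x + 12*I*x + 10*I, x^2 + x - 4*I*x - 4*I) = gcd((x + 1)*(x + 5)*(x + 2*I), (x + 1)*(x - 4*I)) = x + 1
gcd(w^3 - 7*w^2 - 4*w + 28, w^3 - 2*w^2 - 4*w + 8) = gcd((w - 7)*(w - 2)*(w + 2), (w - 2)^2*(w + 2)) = w^2 - 4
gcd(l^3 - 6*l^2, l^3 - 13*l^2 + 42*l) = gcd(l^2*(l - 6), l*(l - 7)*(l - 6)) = l^2 - 6*l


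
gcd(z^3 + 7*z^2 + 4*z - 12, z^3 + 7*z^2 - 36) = z + 6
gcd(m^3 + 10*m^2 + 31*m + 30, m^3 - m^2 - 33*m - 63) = m + 3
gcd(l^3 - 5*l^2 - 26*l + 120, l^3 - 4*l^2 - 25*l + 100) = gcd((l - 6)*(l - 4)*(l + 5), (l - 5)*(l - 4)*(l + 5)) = l^2 + l - 20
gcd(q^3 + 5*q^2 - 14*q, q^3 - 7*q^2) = q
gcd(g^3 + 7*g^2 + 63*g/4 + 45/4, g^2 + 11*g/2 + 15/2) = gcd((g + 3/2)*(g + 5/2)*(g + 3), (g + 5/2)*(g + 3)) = g^2 + 11*g/2 + 15/2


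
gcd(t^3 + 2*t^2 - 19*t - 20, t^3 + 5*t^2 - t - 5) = t^2 + 6*t + 5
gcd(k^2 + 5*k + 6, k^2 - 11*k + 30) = 1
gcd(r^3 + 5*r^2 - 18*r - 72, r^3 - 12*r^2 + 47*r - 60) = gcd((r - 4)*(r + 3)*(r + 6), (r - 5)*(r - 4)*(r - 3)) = r - 4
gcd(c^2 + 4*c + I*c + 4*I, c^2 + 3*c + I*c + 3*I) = c + I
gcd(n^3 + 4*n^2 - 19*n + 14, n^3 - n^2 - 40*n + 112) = n + 7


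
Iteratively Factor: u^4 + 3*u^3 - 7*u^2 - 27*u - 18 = (u - 3)*(u^3 + 6*u^2 + 11*u + 6) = (u - 3)*(u + 3)*(u^2 + 3*u + 2) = (u - 3)*(u + 2)*(u + 3)*(u + 1)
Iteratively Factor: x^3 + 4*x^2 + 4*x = (x + 2)*(x^2 + 2*x) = (x + 2)^2*(x)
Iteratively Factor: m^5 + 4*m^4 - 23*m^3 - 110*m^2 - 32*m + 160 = (m + 4)*(m^4 - 23*m^2 - 18*m + 40) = (m + 4)^2*(m^3 - 4*m^2 - 7*m + 10) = (m - 1)*(m + 4)^2*(m^2 - 3*m - 10) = (m - 5)*(m - 1)*(m + 4)^2*(m + 2)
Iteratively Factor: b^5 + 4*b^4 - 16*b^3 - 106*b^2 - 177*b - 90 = (b + 1)*(b^4 + 3*b^3 - 19*b^2 - 87*b - 90) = (b + 1)*(b + 3)*(b^3 - 19*b - 30) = (b + 1)*(b + 3)^2*(b^2 - 3*b - 10) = (b - 5)*(b + 1)*(b + 3)^2*(b + 2)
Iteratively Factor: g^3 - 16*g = (g)*(g^2 - 16) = g*(g + 4)*(g - 4)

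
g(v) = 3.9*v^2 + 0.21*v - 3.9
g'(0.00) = 0.21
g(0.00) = -3.90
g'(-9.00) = -69.99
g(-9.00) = 310.11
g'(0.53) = 4.34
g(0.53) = -2.69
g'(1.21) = 9.65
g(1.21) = 2.06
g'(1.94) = 15.34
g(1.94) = 11.19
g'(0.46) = 3.80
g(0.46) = -2.98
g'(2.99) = 23.53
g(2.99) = 31.59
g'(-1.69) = -12.97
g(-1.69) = 6.88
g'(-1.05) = -7.98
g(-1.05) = 0.18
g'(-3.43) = -26.54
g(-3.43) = 41.26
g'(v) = 7.8*v + 0.21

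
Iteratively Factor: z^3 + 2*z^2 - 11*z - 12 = (z - 3)*(z^2 + 5*z + 4) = (z - 3)*(z + 1)*(z + 4)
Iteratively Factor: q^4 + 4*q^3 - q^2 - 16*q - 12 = (q + 2)*(q^3 + 2*q^2 - 5*q - 6) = (q + 2)*(q + 3)*(q^2 - q - 2) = (q + 1)*(q + 2)*(q + 3)*(q - 2)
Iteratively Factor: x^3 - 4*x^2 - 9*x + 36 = (x - 3)*(x^2 - x - 12) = (x - 4)*(x - 3)*(x + 3)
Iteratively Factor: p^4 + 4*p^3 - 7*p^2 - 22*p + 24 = (p + 3)*(p^3 + p^2 - 10*p + 8) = (p - 2)*(p + 3)*(p^2 + 3*p - 4) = (p - 2)*(p + 3)*(p + 4)*(p - 1)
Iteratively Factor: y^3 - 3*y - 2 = (y - 2)*(y^2 + 2*y + 1) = (y - 2)*(y + 1)*(y + 1)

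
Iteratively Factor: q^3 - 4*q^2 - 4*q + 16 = (q - 2)*(q^2 - 2*q - 8) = (q - 2)*(q + 2)*(q - 4)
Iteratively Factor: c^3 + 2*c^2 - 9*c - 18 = (c + 2)*(c^2 - 9) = (c - 3)*(c + 2)*(c + 3)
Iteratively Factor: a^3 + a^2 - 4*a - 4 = (a + 1)*(a^2 - 4) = (a + 1)*(a + 2)*(a - 2)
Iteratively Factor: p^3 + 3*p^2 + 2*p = (p + 1)*(p^2 + 2*p) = (p + 1)*(p + 2)*(p)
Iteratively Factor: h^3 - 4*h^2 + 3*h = (h)*(h^2 - 4*h + 3) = h*(h - 1)*(h - 3)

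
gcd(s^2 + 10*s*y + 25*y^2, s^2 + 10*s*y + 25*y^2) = s^2 + 10*s*y + 25*y^2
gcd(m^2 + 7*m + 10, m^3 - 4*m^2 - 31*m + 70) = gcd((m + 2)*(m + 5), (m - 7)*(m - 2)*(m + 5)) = m + 5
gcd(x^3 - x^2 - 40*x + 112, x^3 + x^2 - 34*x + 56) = x^2 + 3*x - 28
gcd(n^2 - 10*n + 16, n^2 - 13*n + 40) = n - 8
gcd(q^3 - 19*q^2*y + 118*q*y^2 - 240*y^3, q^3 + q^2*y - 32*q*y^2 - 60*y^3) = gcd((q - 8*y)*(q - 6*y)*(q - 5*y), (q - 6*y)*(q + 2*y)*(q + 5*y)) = -q + 6*y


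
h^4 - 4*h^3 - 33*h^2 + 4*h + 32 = (h - 8)*(h - 1)*(h + 1)*(h + 4)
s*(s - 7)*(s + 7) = s^3 - 49*s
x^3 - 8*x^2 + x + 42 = (x - 7)*(x - 3)*(x + 2)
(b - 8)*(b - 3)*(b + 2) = b^3 - 9*b^2 + 2*b + 48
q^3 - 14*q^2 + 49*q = q*(q - 7)^2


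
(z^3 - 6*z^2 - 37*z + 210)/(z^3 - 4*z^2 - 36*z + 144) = (z^2 - 12*z + 35)/(z^2 - 10*z + 24)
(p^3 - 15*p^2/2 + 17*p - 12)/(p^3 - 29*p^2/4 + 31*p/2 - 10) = 2*(2*p - 3)/(4*p - 5)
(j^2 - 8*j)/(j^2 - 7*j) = (j - 8)/(j - 7)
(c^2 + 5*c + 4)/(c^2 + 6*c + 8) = (c + 1)/(c + 2)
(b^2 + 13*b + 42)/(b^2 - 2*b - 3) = (b^2 + 13*b + 42)/(b^2 - 2*b - 3)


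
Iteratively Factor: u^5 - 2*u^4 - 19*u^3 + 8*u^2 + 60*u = (u)*(u^4 - 2*u^3 - 19*u^2 + 8*u + 60) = u*(u + 2)*(u^3 - 4*u^2 - 11*u + 30) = u*(u - 2)*(u + 2)*(u^2 - 2*u - 15) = u*(u - 5)*(u - 2)*(u + 2)*(u + 3)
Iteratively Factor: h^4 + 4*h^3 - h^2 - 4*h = (h + 4)*(h^3 - h) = (h - 1)*(h + 4)*(h^2 + h) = (h - 1)*(h + 1)*(h + 4)*(h)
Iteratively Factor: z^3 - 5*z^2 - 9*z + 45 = (z - 5)*(z^2 - 9) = (z - 5)*(z - 3)*(z + 3)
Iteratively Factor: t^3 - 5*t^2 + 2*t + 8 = (t + 1)*(t^2 - 6*t + 8) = (t - 4)*(t + 1)*(t - 2)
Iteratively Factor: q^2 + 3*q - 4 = (q + 4)*(q - 1)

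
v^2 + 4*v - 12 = (v - 2)*(v + 6)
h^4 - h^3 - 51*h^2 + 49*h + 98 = (h - 7)*(h - 2)*(h + 1)*(h + 7)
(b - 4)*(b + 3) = b^2 - b - 12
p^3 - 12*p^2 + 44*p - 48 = (p - 6)*(p - 4)*(p - 2)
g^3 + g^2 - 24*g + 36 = (g - 3)*(g - 2)*(g + 6)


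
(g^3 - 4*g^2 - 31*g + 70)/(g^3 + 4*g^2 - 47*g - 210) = (g - 2)/(g + 6)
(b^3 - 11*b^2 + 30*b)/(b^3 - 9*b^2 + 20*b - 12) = b*(b - 5)/(b^2 - 3*b + 2)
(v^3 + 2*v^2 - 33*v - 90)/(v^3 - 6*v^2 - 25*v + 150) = (v + 3)/(v - 5)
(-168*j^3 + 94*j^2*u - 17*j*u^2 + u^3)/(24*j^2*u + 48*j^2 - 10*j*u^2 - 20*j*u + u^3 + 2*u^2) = (-7*j + u)/(u + 2)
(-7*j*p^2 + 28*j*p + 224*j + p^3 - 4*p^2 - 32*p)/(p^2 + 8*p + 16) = (-7*j*p + 56*j + p^2 - 8*p)/(p + 4)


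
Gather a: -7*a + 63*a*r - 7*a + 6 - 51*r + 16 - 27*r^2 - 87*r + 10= a*(63*r - 14) - 27*r^2 - 138*r + 32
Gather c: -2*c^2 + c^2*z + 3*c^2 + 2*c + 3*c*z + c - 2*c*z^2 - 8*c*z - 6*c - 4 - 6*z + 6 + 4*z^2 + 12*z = c^2*(z + 1) + c*(-2*z^2 - 5*z - 3) + 4*z^2 + 6*z + 2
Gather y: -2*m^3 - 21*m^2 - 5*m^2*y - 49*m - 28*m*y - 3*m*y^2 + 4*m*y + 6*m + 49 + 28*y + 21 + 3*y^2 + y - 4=-2*m^3 - 21*m^2 - 43*m + y^2*(3 - 3*m) + y*(-5*m^2 - 24*m + 29) + 66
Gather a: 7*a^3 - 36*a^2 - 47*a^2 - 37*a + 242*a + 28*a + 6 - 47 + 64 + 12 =7*a^3 - 83*a^2 + 233*a + 35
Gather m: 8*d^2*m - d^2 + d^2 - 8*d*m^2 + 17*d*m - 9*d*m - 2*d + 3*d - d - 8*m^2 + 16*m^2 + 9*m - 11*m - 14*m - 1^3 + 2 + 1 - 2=m^2*(8 - 8*d) + m*(8*d^2 + 8*d - 16)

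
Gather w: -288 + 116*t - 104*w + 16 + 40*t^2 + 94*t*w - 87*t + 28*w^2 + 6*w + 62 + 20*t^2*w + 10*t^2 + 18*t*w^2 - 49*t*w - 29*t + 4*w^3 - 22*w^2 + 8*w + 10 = 50*t^2 + 4*w^3 + w^2*(18*t + 6) + w*(20*t^2 + 45*t - 90) - 200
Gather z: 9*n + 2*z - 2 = 9*n + 2*z - 2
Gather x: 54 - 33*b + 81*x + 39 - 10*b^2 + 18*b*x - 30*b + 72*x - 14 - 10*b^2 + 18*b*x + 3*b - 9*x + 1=-20*b^2 - 60*b + x*(36*b + 144) + 80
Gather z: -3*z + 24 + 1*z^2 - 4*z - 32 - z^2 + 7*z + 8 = 0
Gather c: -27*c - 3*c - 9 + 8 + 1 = -30*c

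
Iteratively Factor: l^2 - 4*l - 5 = (l - 5)*(l + 1)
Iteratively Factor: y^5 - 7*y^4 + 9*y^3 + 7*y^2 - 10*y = (y - 1)*(y^4 - 6*y^3 + 3*y^2 + 10*y) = y*(y - 1)*(y^3 - 6*y^2 + 3*y + 10) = y*(y - 1)*(y + 1)*(y^2 - 7*y + 10) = y*(y - 2)*(y - 1)*(y + 1)*(y - 5)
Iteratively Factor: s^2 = (s)*(s)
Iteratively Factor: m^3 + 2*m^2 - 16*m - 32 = (m + 2)*(m^2 - 16) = (m - 4)*(m + 2)*(m + 4)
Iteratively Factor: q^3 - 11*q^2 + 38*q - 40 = (q - 5)*(q^2 - 6*q + 8) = (q - 5)*(q - 4)*(q - 2)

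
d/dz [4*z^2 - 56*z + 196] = 8*z - 56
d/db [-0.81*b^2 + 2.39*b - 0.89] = 2.39 - 1.62*b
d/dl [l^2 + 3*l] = 2*l + 3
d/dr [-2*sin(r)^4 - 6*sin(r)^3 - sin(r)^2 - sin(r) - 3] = (-8*sin(r) + 2*sin(3*r) + 9*cos(2*r) - 10)*cos(r)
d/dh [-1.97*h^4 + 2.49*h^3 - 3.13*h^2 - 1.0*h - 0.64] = -7.88*h^3 + 7.47*h^2 - 6.26*h - 1.0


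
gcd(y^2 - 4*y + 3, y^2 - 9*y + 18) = y - 3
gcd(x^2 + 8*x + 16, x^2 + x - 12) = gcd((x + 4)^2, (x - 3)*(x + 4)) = x + 4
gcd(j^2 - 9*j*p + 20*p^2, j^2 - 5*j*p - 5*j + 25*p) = -j + 5*p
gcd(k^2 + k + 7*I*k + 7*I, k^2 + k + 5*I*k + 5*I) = k + 1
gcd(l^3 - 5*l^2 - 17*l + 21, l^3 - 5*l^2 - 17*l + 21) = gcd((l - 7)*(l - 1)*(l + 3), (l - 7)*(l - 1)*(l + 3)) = l^3 - 5*l^2 - 17*l + 21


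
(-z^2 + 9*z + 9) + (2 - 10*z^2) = -11*z^2 + 9*z + 11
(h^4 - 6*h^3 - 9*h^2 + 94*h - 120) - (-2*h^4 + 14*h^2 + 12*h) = 3*h^4 - 6*h^3 - 23*h^2 + 82*h - 120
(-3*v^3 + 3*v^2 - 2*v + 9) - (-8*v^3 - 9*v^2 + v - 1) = 5*v^3 + 12*v^2 - 3*v + 10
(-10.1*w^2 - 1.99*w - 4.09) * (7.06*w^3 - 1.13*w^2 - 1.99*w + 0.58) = -71.306*w^5 - 2.6364*w^4 - 6.5277*w^3 + 2.7238*w^2 + 6.9849*w - 2.3722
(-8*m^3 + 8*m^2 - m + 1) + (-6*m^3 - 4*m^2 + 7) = -14*m^3 + 4*m^2 - m + 8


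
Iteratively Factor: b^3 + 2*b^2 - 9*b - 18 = (b + 3)*(b^2 - b - 6) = (b - 3)*(b + 3)*(b + 2)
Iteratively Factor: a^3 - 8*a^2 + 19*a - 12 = (a - 1)*(a^2 - 7*a + 12) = (a - 4)*(a - 1)*(a - 3)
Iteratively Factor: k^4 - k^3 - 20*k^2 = (k)*(k^3 - k^2 - 20*k) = k*(k - 5)*(k^2 + 4*k) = k^2*(k - 5)*(k + 4)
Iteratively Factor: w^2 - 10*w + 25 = (w - 5)*(w - 5)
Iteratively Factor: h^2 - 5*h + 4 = (h - 4)*(h - 1)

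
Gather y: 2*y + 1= 2*y + 1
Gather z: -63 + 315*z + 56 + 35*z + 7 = 350*z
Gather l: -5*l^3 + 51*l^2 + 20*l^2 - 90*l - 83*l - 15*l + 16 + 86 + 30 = -5*l^3 + 71*l^2 - 188*l + 132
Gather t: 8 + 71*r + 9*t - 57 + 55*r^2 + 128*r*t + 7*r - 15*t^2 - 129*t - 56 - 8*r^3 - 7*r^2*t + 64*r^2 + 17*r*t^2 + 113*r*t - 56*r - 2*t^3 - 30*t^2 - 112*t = -8*r^3 + 119*r^2 + 22*r - 2*t^3 + t^2*(17*r - 45) + t*(-7*r^2 + 241*r - 232) - 105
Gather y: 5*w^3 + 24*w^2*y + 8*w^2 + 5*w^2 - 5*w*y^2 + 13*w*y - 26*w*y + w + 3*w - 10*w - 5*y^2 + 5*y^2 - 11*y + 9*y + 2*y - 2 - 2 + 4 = 5*w^3 + 13*w^2 - 5*w*y^2 - 6*w + y*(24*w^2 - 13*w)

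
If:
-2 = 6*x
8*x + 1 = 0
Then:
No Solution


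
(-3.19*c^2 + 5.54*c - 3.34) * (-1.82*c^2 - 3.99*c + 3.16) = 5.8058*c^4 + 2.6453*c^3 - 26.1062*c^2 + 30.833*c - 10.5544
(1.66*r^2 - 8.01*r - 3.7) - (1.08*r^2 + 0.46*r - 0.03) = 0.58*r^2 - 8.47*r - 3.67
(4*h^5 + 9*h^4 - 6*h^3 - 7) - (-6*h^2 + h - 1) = 4*h^5 + 9*h^4 - 6*h^3 + 6*h^2 - h - 6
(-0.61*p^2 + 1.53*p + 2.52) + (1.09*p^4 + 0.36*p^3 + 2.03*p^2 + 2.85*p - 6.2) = 1.09*p^4 + 0.36*p^3 + 1.42*p^2 + 4.38*p - 3.68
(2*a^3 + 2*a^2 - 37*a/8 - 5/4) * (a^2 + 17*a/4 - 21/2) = 2*a^5 + 21*a^4/2 - 137*a^3/8 - 1341*a^2/32 + 173*a/4 + 105/8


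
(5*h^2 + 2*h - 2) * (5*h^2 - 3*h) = 25*h^4 - 5*h^3 - 16*h^2 + 6*h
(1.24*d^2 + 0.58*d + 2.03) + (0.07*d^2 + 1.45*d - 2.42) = 1.31*d^2 + 2.03*d - 0.39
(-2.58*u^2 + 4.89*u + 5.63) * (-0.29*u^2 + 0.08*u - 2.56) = 0.7482*u^4 - 1.6245*u^3 + 5.3633*u^2 - 12.068*u - 14.4128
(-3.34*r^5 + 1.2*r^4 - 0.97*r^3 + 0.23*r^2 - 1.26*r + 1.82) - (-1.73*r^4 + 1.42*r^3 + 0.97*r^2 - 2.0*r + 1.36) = -3.34*r^5 + 2.93*r^4 - 2.39*r^3 - 0.74*r^2 + 0.74*r + 0.46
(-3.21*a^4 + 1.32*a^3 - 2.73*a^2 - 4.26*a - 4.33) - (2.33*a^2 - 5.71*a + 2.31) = -3.21*a^4 + 1.32*a^3 - 5.06*a^2 + 1.45*a - 6.64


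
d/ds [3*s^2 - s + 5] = 6*s - 1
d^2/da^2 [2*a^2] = 4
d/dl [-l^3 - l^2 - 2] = l*(-3*l - 2)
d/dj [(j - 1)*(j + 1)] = 2*j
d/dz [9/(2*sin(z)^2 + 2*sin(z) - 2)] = -9*(2*sin(z) + 1)*cos(z)/(2*(sin(z) - cos(z)^2)^2)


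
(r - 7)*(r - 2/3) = r^2 - 23*r/3 + 14/3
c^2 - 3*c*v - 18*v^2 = (c - 6*v)*(c + 3*v)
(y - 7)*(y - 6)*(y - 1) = y^3 - 14*y^2 + 55*y - 42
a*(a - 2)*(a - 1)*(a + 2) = a^4 - a^3 - 4*a^2 + 4*a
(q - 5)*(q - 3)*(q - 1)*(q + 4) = q^4 - 5*q^3 - 13*q^2 + 77*q - 60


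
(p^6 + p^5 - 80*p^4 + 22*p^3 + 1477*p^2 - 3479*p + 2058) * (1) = p^6 + p^5 - 80*p^4 + 22*p^3 + 1477*p^2 - 3479*p + 2058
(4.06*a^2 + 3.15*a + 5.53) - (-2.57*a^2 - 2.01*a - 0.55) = 6.63*a^2 + 5.16*a + 6.08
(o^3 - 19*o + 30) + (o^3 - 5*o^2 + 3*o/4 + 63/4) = 2*o^3 - 5*o^2 - 73*o/4 + 183/4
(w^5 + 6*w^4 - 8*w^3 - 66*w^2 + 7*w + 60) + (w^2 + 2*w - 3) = w^5 + 6*w^4 - 8*w^3 - 65*w^2 + 9*w + 57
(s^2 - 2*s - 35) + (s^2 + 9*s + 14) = 2*s^2 + 7*s - 21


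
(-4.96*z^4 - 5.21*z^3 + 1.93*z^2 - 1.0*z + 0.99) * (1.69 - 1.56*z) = 7.7376*z^5 - 0.254799999999999*z^4 - 11.8157*z^3 + 4.8217*z^2 - 3.2344*z + 1.6731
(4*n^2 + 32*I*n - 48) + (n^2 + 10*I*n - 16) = 5*n^2 + 42*I*n - 64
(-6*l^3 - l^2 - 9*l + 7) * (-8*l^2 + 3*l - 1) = 48*l^5 - 10*l^4 + 75*l^3 - 82*l^2 + 30*l - 7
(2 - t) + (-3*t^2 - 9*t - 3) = -3*t^2 - 10*t - 1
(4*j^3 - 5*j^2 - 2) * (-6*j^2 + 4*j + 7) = -24*j^5 + 46*j^4 + 8*j^3 - 23*j^2 - 8*j - 14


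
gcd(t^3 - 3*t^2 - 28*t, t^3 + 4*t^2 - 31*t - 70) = 1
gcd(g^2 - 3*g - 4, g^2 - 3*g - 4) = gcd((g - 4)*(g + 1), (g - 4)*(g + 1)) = g^2 - 3*g - 4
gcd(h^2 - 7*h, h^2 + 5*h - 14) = 1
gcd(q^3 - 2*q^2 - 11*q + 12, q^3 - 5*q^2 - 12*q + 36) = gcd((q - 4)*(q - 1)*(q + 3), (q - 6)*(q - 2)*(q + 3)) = q + 3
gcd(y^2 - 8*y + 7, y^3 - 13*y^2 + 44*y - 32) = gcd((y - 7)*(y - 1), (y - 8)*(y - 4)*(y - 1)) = y - 1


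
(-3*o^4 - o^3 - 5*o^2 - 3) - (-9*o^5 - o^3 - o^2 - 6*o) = 9*o^5 - 3*o^4 - 4*o^2 + 6*o - 3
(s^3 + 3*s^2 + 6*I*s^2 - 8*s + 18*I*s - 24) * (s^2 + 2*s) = s^5 + 5*s^4 + 6*I*s^4 - 2*s^3 + 30*I*s^3 - 40*s^2 + 36*I*s^2 - 48*s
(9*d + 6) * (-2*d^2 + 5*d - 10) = -18*d^3 + 33*d^2 - 60*d - 60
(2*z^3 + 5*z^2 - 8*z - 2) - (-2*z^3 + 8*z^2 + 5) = 4*z^3 - 3*z^2 - 8*z - 7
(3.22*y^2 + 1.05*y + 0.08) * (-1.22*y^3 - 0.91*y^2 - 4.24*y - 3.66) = -3.9284*y^5 - 4.2112*y^4 - 14.7059*y^3 - 16.31*y^2 - 4.1822*y - 0.2928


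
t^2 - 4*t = t*(t - 4)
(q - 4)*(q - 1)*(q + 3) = q^3 - 2*q^2 - 11*q + 12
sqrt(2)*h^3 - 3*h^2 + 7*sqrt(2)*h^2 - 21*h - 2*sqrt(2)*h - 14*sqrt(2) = (h + 7)*(h - 2*sqrt(2))*(sqrt(2)*h + 1)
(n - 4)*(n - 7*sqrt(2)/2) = n^2 - 7*sqrt(2)*n/2 - 4*n + 14*sqrt(2)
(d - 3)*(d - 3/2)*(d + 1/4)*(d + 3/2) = d^4 - 11*d^3/4 - 3*d^2 + 99*d/16 + 27/16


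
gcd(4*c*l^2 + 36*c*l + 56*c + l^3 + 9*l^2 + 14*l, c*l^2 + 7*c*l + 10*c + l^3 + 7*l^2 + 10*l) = l + 2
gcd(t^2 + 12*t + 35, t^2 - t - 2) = 1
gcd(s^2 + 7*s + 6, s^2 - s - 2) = s + 1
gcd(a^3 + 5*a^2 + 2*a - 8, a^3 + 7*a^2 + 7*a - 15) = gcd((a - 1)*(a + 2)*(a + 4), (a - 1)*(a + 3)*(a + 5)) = a - 1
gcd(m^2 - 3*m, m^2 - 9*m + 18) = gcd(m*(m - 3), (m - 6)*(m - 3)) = m - 3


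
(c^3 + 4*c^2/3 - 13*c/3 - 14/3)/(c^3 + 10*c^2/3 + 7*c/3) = (c - 2)/c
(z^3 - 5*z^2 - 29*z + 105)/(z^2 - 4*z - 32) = (-z^3 + 5*z^2 + 29*z - 105)/(-z^2 + 4*z + 32)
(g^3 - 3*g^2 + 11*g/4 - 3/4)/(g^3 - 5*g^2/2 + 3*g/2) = (g - 1/2)/g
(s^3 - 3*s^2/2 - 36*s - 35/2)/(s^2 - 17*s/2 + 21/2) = (2*s^2 + 11*s + 5)/(2*s - 3)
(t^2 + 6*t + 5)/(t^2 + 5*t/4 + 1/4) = 4*(t + 5)/(4*t + 1)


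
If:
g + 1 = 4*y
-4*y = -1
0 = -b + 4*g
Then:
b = 0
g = 0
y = 1/4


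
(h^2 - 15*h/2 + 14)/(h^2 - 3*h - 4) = (h - 7/2)/(h + 1)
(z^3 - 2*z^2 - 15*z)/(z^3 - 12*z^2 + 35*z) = (z + 3)/(z - 7)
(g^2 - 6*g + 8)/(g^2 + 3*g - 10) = (g - 4)/(g + 5)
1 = 1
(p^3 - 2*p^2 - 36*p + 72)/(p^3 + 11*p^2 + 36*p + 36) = (p^2 - 8*p + 12)/(p^2 + 5*p + 6)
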